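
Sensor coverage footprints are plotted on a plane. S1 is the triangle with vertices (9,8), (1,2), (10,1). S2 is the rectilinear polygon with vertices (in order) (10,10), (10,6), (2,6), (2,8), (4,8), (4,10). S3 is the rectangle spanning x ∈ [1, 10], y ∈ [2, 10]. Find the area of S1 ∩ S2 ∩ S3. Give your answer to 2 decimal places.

The intersection is the polygon with vertices (9.286,6), (6.333,6), (9,8).
By the shoelace formula its area is 2.95.

2.95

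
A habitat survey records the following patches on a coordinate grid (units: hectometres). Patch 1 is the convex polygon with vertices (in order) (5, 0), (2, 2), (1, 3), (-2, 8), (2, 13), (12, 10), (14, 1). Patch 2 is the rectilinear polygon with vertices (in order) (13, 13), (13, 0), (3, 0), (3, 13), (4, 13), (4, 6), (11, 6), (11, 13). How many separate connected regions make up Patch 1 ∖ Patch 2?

3

Patch 1 ∖ Patch 2 splits into 3 disjoint pieces (area 34.1833, area 37.45, area 2.3056).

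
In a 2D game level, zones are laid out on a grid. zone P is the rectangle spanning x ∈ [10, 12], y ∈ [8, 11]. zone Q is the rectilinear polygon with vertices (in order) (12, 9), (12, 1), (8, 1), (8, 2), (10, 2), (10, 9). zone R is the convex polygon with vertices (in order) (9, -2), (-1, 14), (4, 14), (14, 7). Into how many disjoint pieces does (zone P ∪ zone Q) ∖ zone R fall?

(zone P ∪ zone Q) ∖ zone R splits into 2 disjoint pieces (area 1.6, area 3.8).

2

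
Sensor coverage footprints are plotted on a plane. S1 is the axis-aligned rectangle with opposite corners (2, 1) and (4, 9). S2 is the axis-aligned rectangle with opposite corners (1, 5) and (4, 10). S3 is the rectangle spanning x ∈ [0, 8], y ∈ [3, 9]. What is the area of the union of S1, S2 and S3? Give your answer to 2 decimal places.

55.00

By inclusion–exclusion:
Individual areas: |S1| = 16, |S2| = 15, |S3| = 48.
|S1∩S2|: x∈[2,4], y∈[5,9] → 2·4 = 8.
|S1∩S3|: x∈[2,4], y∈[3,9] → 2·6 = 12.
|S2∩S3|: x∈[1,4], y∈[5,9] → 3·4 = 12.
|S1∩S2∩S3| = 8.
|S1 ∪ S2 ∪ S3| = 79 − 32 + 8 = 55.00.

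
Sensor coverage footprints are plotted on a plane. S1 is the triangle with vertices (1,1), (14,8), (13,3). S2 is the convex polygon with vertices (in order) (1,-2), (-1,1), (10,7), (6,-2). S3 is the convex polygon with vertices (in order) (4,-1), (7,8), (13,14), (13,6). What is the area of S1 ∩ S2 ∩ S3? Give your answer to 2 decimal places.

7.36

The intersection is the polygon with vertices (7.84,2.14), (4.882,1.647), (5.469,3.406), (9.326,5.483).
By the shoelace formula its area is 7.36.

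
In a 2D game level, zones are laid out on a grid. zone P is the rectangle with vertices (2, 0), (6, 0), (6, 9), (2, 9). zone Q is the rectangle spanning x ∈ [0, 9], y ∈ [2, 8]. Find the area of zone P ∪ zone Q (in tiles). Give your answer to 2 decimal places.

By inclusion–exclusion:
Individual areas: |zone P| = 36, |zone Q| = 54.
|zone P∩zone Q|: x∈[2,6], y∈[2,8] → 4·6 = 24.
|zone P ∪ zone Q| = 90 − 24 = 66.00.

66.00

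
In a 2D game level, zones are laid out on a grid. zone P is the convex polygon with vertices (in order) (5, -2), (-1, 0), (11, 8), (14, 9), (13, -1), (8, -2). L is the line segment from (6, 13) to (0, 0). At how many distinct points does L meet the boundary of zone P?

1

The segment meets the boundary at (0.444,0.963).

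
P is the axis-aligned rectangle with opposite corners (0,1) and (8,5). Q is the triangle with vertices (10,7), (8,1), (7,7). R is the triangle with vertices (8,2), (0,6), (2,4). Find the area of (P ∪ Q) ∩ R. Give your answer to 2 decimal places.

3.50

The region (P ∪ Q) ∩ R is the polygon with vertices (2,5), (8,2), (2,4), (1,5).
By the shoelace formula its area is 3.50.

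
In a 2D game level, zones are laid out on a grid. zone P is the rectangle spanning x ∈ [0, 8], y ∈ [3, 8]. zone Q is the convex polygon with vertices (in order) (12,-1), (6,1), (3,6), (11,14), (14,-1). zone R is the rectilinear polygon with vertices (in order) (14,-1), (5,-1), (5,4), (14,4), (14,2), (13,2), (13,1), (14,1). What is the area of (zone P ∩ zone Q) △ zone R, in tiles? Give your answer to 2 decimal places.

|zone P ∩ zone Q| = 20.3.
|(zone P ∩ zone Q) ∩ zone R| = 3.
|(zone P ∩ zone Q) △ zone R| = 20.3 + 44 − 6 = 58.30.

58.30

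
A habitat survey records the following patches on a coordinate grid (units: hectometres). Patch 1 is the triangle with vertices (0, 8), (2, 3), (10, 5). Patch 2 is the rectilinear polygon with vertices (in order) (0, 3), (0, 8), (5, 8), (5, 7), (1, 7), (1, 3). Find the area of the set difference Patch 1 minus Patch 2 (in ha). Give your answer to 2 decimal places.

|Patch 1| = 22, |Patch 1∩Patch 2| = 1.9167.
|Patch 1 ∖ Patch 2| = |Patch 1| − |Patch 1∩Patch 2| = 22 − 1.9167 = 20.08.

20.08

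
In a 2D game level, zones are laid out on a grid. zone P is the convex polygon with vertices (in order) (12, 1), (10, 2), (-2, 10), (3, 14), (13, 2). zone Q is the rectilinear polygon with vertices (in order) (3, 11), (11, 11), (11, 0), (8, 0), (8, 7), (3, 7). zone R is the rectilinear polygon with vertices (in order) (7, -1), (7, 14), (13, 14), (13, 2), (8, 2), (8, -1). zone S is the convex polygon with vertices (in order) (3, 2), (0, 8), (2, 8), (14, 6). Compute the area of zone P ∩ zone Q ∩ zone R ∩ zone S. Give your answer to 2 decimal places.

5.19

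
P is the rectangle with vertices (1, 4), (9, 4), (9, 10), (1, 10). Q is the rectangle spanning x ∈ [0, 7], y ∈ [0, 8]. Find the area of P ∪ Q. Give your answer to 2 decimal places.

By inclusion–exclusion:
Individual areas: |P| = 48, |Q| = 56.
|P∩Q|: x∈[1,7], y∈[4,8] → 6·4 = 24.
|P ∪ Q| = 104 − 24 = 80.00.

80.00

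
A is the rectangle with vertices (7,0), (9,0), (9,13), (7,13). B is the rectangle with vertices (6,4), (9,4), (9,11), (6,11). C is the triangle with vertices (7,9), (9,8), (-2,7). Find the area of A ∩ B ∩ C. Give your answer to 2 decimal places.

The intersection is the polygon with vertices (7,9), (9,8), (7,7.818).
By the shoelace formula its area is 1.18.

1.18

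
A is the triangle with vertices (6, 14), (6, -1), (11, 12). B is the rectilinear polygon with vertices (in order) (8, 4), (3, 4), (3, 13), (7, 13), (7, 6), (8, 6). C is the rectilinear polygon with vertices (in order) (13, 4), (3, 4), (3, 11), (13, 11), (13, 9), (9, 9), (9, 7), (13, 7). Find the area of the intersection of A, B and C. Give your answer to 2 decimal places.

8.99

The intersection is the polygon with vertices (7,6), (8,6), (8,4.2), (7.923,4), (6,4), (6,11), (7,11).
By the shoelace formula its area is 8.99.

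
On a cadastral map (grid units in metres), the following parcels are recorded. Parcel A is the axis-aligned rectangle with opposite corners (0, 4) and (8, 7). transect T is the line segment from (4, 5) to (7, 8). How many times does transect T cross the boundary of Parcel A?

The segment meets the boundary at (6,7).

1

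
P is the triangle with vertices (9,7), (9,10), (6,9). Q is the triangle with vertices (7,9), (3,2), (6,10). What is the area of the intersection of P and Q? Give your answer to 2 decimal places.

The intersection is the polygon with vertices (6,9), (6.75,9.25), (7,9), (6.724,8.517).
By the shoelace formula its area is 0.37.

0.37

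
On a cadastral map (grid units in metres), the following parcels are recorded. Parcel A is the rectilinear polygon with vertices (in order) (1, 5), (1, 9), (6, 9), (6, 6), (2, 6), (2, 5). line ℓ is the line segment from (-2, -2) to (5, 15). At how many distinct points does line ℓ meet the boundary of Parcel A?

2

The segment meets the boundary at (2.529,9), (1,5.286).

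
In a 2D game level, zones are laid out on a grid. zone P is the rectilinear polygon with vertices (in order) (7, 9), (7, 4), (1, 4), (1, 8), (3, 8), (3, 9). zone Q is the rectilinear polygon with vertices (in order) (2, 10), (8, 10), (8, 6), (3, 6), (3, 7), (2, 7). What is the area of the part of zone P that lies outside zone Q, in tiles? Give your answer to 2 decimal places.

15.00

|zone P| = 28, |zone P∩zone Q| = 13.
|zone P ∖ zone Q| = |zone P| − |zone P∩zone Q| = 28 − 13 = 15.00.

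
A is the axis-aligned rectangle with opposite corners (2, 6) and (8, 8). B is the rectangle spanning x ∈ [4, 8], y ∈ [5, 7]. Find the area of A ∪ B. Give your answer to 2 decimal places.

By inclusion–exclusion:
Individual areas: |A| = 12, |B| = 8.
|A∩B|: x∈[4,8], y∈[6,7] → 4·1 = 4.
|A ∪ B| = 20 − 4 = 16.00.

16.00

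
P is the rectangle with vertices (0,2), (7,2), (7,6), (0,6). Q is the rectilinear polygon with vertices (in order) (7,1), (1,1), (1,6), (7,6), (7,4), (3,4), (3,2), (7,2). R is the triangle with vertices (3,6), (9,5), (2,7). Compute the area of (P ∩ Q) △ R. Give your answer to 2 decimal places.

|P ∩ Q| = 16.
|(P ∩ Q) ∩ R| = 1.0119.
|(P ∩ Q) △ R| = 16 + 2.5 − 2.0238 = 16.48.

16.48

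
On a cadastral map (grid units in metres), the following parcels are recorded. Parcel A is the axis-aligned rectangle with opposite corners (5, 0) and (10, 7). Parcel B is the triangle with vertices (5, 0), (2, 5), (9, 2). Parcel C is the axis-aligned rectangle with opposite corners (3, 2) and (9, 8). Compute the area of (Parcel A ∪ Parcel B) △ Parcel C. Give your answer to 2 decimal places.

|Parcel A ∪ Parcel B| = 40.5714.
|(Parcel A ∪ Parcel B) ∩ Parcel C| = 23.7524.
|(Parcel A ∪ Parcel B) △ Parcel C| = 40.5714 + 36 − 47.5048 = 29.07.

29.07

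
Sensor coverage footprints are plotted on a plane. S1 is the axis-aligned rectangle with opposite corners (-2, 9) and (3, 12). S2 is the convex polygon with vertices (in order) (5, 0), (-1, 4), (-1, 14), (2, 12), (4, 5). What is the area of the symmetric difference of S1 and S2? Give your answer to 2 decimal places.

|S1| = 15, |S2| = 46.5, |S1∩S2| = 10.2857.
|S1 △ S2| = |S1| + |S2| − 2·|S1∩S2| = 15 + 46.5 − 20.5714 = 40.93.

40.93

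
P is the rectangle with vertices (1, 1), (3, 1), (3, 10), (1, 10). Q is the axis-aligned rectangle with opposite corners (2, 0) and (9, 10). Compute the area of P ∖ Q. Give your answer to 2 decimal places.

|P∩Q|: x∈[2,3], y∈[1,10] → 1·9 = 9.
|P| = 18.
|P ∖ Q| = |P| − |P∩Q| = 18 − 9 = 9.00.

9.00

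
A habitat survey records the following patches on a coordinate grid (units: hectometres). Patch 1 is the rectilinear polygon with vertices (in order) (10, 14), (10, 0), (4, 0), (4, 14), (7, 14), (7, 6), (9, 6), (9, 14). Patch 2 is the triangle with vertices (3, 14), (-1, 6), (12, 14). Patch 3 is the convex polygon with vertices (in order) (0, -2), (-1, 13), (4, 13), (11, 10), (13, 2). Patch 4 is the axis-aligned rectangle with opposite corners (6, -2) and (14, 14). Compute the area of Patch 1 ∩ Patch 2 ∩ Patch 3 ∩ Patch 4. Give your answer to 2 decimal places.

The intersection is the polygon with vertices (6,10.308), (6,12.143), (7,11.714), (7,10.923).
By the shoelace formula its area is 1.31.

1.31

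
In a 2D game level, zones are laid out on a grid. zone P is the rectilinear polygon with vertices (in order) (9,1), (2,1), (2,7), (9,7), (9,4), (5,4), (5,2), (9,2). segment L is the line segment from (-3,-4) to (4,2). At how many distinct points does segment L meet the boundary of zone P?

The segment meets the boundary at (2.833,1).

1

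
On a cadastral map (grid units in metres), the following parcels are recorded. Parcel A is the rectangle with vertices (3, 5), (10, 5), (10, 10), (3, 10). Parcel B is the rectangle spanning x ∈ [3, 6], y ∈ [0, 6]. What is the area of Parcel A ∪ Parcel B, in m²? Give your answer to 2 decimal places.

By inclusion–exclusion:
Individual areas: |Parcel A| = 35, |Parcel B| = 18.
|Parcel A∩Parcel B|: x∈[3,6], y∈[5,6] → 3·1 = 3.
|Parcel A ∪ Parcel B| = 53 − 3 = 50.00.

50.00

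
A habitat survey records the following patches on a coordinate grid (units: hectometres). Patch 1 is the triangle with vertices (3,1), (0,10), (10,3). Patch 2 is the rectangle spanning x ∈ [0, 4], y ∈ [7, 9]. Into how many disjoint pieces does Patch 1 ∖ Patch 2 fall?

Patch 1 ∖ Patch 2 splits into 2 disjoint pieces (area 29.6, area 0.5476).

2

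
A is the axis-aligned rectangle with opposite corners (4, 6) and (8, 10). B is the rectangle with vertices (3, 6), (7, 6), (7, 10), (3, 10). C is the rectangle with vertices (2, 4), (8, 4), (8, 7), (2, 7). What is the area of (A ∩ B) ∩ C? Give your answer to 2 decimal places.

3.00

The region (A ∩ B) ∩ C is the polygon with vertices (7,6), (4,6), (4,7), (7,7).
By the shoelace formula its area is 3.00.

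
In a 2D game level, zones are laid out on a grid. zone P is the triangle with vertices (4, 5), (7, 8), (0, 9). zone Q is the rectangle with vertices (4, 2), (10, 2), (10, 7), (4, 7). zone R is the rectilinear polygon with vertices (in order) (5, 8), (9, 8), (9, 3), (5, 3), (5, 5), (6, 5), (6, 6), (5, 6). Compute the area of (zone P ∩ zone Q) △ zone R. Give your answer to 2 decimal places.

20.00

|zone P ∩ zone Q| = 2.
|(zone P ∩ zone Q) ∩ zone R| = 0.5.
|(zone P ∩ zone Q) △ zone R| = 2 + 19 − 1 = 20.00.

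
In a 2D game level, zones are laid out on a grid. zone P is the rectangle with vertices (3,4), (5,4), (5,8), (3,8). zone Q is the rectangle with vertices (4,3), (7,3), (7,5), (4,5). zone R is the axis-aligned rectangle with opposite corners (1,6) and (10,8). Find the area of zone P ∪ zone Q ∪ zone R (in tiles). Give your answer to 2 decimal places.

By inclusion–exclusion:
Individual areas: |zone P| = 8, |zone Q| = 6, |zone R| = 18.
|zone P∩zone Q|: x∈[4,5], y∈[4,5] → 1·1 = 1.
|zone P∩zone R|: x∈[3,5], y∈[6,8] → 2·2 = 4.
|zone Q∩zone R| = 0 (no overlap).
|zone P∩zone Q∩zone R| = 0.
|zone P ∪ zone Q ∪ zone R| = 32 − 5 + 0 = 27.00.

27.00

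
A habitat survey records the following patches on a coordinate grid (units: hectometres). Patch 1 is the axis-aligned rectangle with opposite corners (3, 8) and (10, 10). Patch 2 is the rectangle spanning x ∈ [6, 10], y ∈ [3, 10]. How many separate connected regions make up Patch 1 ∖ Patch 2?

Patch 1 ∖ Patch 2 is a single connected region.

1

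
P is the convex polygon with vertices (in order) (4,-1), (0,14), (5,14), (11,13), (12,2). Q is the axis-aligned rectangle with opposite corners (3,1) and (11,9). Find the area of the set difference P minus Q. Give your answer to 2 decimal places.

65.43

|P| = 128.5, |P∩Q| = 63.0708.
|P ∖ Q| = |P| − |P∩Q| = 128.5 − 63.0708 = 65.43.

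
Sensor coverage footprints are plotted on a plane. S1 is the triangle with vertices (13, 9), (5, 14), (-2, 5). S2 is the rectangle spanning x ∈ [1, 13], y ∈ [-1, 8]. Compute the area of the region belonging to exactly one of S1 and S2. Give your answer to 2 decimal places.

|S1| = 53.5, |S2| = 108, |S1∩S2| = 9.075.
|S1 △ S2| = |S1| + |S2| − 2·|S1∩S2| = 53.5 + 108 − 18.15 = 143.35.

143.35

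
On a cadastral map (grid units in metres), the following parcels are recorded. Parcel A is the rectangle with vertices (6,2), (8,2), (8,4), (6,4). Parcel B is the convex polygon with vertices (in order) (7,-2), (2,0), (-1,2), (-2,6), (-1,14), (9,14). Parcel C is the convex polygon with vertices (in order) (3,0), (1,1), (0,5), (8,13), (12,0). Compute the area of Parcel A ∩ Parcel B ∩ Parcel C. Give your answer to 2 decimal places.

3.25

The intersection is the polygon with vertices (6,4), (7.75,4), (7.5,2), (6,2).
By the shoelace formula its area is 3.25.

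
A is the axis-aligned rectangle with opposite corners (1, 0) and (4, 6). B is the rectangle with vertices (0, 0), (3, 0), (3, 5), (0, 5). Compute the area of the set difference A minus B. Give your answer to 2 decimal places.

|A∩B|: x∈[1,3], y∈[0,5] → 2·5 = 10.
|A| = 18.
|A ∖ B| = |A| − |A∩B| = 18 − 10 = 8.00.

8.00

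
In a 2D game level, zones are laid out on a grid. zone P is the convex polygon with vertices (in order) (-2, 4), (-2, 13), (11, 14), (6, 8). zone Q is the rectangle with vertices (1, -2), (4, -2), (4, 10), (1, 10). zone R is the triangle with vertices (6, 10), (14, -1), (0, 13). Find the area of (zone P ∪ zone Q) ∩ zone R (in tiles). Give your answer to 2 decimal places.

The region (zone P ∪ zone Q) ∩ zone R is the polygon with vertices (6,8), (5.333,7.667), (0,13), (6,10), (6.777,8.932).
By the shoelace formula its area is 9.44.

9.44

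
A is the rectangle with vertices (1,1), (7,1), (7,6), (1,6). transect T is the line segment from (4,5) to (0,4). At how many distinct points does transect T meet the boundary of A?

The segment meets the boundary at (1,4.25).

1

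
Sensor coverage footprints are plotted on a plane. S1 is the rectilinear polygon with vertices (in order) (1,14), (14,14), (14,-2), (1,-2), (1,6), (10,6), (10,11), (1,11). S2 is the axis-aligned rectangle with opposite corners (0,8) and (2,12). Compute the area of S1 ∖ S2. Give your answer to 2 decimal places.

|S1| = 163, |S1∩S2| = 1.
|S1 ∖ S2| = |S1| − |S1∩S2| = 163 − 1 = 162.00.

162.00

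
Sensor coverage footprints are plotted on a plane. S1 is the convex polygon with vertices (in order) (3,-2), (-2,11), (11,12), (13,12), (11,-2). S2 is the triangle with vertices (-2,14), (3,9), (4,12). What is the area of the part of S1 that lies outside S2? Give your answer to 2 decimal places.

|S1| = 157, |S1∩S2| = 3.6128.
|S1 ∖ S2| = |S1| − |S1∩S2| = 157 − 3.6128 = 153.39.

153.39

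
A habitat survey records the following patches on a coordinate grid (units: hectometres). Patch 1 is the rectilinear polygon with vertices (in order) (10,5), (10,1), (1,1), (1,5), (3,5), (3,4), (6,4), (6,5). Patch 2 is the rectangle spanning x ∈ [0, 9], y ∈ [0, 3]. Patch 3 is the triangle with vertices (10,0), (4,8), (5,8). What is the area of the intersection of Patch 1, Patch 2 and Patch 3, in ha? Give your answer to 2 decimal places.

0.43

The intersection is the polygon with vertices (8.125,3), (9,1.6), (9,1.333), (7.75,3).
By the shoelace formula its area is 0.43.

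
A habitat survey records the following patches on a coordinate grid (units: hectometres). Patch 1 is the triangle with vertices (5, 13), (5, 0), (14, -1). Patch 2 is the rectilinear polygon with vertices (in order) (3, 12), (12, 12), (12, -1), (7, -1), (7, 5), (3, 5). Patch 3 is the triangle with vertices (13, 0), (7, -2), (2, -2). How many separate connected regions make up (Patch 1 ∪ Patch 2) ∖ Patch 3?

1

(Patch 1 ∪ Patch 2) ∖ Patch 3 is a single connected region.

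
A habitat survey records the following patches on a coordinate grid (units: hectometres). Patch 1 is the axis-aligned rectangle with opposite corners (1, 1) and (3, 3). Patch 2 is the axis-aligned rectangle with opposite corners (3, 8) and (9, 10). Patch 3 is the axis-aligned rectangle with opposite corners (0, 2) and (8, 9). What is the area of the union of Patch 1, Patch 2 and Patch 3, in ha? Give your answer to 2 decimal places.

By inclusion–exclusion:
Individual areas: |Patch 1| = 4, |Patch 2| = 12, |Patch 3| = 56.
|Patch 1∩Patch 2| = 0 (no overlap).
|Patch 1∩Patch 3|: x∈[1,3], y∈[2,3] → 2·1 = 2.
|Patch 2∩Patch 3|: x∈[3,8], y∈[8,9] → 5·1 = 5.
|Patch 1∩Patch 2∩Patch 3| = 0.
|Patch 1 ∪ Patch 2 ∪ Patch 3| = 72 − 7 + 0 = 65.00.

65.00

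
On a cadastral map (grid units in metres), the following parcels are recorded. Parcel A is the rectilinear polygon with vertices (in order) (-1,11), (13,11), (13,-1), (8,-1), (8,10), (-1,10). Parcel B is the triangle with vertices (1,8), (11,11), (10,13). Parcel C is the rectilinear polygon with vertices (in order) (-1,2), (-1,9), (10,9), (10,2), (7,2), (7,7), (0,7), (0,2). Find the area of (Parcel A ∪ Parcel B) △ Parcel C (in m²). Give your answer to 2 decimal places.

|Parcel A ∪ Parcel B| = 76.6667.
|(Parcel A ∪ Parcel B) ∩ Parcel C| = 14.7667.
|(Parcel A ∪ Parcel B) △ Parcel C| = 76.6667 + 42 − 29.5333 = 89.13.

89.13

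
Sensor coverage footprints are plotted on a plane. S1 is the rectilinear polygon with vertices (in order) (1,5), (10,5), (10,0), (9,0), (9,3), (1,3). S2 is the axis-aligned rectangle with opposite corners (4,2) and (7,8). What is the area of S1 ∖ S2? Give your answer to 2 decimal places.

|S1| = 21, |S1∩S2| = 6.
|S1 ∖ S2| = |S1| − |S1∩S2| = 21 − 6 = 15.00.

15.00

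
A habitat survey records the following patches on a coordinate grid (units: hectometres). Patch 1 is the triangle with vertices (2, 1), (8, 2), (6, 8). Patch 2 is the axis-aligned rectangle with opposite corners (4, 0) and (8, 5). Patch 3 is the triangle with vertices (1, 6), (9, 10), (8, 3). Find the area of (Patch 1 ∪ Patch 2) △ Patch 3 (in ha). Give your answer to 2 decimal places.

35.95

|Patch 1 ∪ Patch 2| = 27.2381.
|(Patch 1 ∪ Patch 2) ∩ Patch 3| = 8.6429.
|(Patch 1 ∪ Patch 2) △ Patch 3| = 27.2381 + 26 − 17.2857 = 35.95.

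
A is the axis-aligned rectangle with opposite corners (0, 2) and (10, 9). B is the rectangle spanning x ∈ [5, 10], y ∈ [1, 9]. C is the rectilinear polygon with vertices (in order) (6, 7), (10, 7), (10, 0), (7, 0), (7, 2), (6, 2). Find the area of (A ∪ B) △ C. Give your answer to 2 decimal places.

|A ∪ B| = 75.
|(A ∪ B) ∩ C| = 23.
|(A ∪ B) △ C| = 75 + 26 − 46 = 55.00.

55.00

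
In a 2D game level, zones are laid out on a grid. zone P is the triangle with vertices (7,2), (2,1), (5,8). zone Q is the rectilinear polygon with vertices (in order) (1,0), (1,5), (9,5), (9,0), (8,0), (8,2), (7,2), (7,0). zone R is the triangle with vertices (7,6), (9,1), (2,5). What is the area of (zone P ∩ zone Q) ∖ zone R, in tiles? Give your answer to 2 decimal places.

|zone P ∩ zone Q| = 12.5714.
|(zone P ∩ zone Q) ∩ zone R| = 4.9726.
|(zone P ∩ zone Q) ∖ zone R| = 12.5714 − 4.9726 = 7.60.

7.60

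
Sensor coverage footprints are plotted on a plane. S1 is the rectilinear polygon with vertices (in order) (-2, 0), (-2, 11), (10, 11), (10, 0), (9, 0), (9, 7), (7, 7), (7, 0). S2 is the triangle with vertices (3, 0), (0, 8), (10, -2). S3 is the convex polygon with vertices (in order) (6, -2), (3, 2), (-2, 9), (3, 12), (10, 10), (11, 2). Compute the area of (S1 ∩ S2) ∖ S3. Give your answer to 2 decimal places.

3.08

|S1 ∩ S2| = 19.5.
|(S1 ∩ S2) ∩ S3| = 16.4211.
|(S1 ∩ S2) ∖ S3| = 19.5 − 16.4211 = 3.08.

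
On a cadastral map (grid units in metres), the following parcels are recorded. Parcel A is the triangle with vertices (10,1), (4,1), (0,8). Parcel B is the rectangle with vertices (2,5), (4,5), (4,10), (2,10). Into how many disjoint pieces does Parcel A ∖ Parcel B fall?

Parcel A ∖ Parcel B is a single connected region.

1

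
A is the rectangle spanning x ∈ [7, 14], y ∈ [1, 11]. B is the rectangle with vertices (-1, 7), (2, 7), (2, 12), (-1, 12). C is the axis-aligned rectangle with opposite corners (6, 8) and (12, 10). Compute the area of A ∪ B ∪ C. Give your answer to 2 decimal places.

By inclusion–exclusion:
Individual areas: |A| = 70, |B| = 15, |C| = 12.
|A∩B| = 0 (no overlap).
|A∩C|: x∈[7,12], y∈[8,10] → 5·2 = 10.
|B∩C| = 0 (no overlap).
|A∩B∩C| = 0.
|A ∪ B ∪ C| = 97 − 10 + 0 = 87.00.

87.00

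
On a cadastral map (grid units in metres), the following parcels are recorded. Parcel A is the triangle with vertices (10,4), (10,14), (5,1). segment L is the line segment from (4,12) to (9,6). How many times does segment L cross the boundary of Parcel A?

The segment meets the boundary at (7.579,7.705).

1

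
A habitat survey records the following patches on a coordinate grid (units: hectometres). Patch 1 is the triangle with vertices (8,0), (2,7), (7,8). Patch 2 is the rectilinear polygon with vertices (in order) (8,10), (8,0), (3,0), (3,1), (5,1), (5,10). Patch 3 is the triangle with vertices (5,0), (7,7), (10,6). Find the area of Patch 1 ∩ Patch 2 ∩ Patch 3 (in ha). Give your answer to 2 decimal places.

The intersection is the polygon with vertices (7.609,3.13), (6.479,1.775), (5.75,2.625), (7,7), (7.13,6.957).
By the shoelace formula its area is 4.96.

4.96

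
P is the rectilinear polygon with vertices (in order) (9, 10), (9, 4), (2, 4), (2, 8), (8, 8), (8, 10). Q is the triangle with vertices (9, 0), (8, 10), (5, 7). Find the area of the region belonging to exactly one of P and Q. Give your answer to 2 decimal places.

25.04

|P| = 30, |Q| = 16.5, |P∩Q| = 10.7286.
|P △ Q| = |P| + |Q| − 2·|P∩Q| = 30 + 16.5 − 21.4571 = 25.04.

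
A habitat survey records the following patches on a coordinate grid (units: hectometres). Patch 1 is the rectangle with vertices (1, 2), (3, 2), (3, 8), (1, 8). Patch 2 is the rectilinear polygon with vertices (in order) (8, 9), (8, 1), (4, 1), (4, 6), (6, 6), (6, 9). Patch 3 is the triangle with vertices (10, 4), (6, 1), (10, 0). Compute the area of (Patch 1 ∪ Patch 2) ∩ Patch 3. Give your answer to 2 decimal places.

The region (Patch 1 ∪ Patch 2) ∩ Patch 3 is the polygon with vertices (8,1), (6,1), (8,2.5).
By the shoelace formula its area is 1.50.

1.50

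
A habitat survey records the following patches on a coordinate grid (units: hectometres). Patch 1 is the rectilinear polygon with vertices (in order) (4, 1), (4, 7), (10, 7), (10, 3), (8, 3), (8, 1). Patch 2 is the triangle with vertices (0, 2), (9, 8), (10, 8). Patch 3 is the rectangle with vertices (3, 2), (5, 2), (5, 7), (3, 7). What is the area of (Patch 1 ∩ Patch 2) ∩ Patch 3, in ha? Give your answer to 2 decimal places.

0.30

The region (Patch 1 ∩ Patch 2) ∩ Patch 3 is the polygon with vertices (5,5.333), (5,5), (4,4.4), (4,4.667).
By the shoelace formula its area is 0.30.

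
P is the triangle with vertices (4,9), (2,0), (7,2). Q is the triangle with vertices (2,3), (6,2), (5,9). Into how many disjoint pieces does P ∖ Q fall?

2

P ∖ Q splits into 2 disjoint pieces (area 1.2615, area 7.8026).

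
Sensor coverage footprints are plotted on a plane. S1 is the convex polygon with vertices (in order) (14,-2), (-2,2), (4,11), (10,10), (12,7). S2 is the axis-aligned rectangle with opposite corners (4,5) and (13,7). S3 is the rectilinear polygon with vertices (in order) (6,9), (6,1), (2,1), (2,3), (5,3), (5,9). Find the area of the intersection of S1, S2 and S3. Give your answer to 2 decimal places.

The intersection is the polygon with vertices (5,5), (5,7), (6,7), (6,5).
By the shoelace formula its area is 2.00.

2.00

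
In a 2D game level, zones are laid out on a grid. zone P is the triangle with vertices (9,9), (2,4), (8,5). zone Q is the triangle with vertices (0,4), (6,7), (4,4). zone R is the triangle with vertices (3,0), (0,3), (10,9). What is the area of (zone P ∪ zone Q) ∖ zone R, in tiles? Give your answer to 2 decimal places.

5.87

|zone P ∪ zone Q| = 15.1477.
|(zone P ∪ zone Q) ∩ zone R| = 9.2735.
|(zone P ∪ zone Q) ∖ zone R| = 15.1477 − 9.2735 = 5.87.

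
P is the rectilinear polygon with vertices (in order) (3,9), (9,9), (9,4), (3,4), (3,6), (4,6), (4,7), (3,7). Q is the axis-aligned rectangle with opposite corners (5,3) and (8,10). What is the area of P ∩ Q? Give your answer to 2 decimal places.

The intersection is the polygon with vertices (8,9), (8,4), (5,4), (5,9).
By the shoelace formula its area is 15.00.

15.00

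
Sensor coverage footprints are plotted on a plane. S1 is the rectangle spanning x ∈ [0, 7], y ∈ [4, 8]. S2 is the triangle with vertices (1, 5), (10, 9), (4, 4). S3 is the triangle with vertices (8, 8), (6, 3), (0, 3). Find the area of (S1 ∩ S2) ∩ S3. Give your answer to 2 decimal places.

The region (S1 ∩ S2) ∩ S3 is the polygon with vertices (4,4), (2.435,4.522), (7,7.375), (7,6.5).
By the shoelace formula its area is 4.74.

4.74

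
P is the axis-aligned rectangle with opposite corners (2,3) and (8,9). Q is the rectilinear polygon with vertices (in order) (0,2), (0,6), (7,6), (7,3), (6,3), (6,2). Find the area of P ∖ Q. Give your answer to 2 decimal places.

21.00

|P| = 36, |P∩Q| = 15.
|P ∖ Q| = |P| − |P∩Q| = 36 − 15 = 21.00.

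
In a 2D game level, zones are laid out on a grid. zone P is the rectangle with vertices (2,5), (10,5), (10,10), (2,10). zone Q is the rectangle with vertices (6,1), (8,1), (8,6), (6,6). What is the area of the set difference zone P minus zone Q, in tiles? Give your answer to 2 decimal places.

|zone P∩zone Q|: x∈[6,8], y∈[5,6] → 2·1 = 2.
|zone P| = 40.
|zone P ∖ zone Q| = |zone P| − |zone P∩zone Q| = 40 − 2 = 38.00.

38.00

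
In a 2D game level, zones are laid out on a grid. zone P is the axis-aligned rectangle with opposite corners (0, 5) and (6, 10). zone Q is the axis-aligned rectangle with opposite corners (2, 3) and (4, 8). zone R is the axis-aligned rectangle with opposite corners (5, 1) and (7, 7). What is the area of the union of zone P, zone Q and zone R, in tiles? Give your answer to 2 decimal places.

By inclusion–exclusion:
Individual areas: |zone P| = 30, |zone Q| = 10, |zone R| = 12.
|zone P∩zone Q|: x∈[2,4], y∈[5,8] → 2·3 = 6.
|zone P∩zone R|: x∈[5,6], y∈[5,7] → 1·2 = 2.
|zone Q∩zone R| = 0 (no overlap).
|zone P∩zone Q∩zone R| = 0.
|zone P ∪ zone Q ∪ zone R| = 52 − 8 + 0 = 44.00.

44.00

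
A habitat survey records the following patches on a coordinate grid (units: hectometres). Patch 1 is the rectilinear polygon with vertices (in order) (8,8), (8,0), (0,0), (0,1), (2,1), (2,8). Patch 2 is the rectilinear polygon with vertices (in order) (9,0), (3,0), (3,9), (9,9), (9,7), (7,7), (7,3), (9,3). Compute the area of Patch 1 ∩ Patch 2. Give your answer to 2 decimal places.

36.00

The intersection is the polygon with vertices (8,7), (7,7), (7,3), (8,3), (8,0), (3,0), (3,8), (8,8).
By the shoelace formula its area is 36.00.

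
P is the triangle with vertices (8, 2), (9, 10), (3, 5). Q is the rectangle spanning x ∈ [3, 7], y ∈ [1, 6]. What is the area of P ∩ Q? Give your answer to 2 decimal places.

8.20

The intersection is the polygon with vertices (4.2,6), (7,6), (7,2.6), (3,5).
By the shoelace formula its area is 8.20.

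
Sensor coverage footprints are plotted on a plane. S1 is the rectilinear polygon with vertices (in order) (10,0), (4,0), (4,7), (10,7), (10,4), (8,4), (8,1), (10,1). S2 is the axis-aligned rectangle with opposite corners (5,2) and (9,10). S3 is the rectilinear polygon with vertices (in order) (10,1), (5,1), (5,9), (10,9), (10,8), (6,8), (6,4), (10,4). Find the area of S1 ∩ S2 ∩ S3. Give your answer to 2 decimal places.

9.00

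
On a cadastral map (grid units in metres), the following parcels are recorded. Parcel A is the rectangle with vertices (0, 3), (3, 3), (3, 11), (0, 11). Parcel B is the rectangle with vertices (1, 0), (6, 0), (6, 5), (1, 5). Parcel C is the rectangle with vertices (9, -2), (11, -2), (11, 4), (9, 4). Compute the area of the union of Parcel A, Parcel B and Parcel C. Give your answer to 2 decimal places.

57.00

By inclusion–exclusion:
Individual areas: |Parcel A| = 24, |Parcel B| = 25, |Parcel C| = 12.
|Parcel A∩Parcel B|: x∈[1,3], y∈[3,5] → 2·2 = 4.
|Parcel A∩Parcel C| = 0 (no overlap).
|Parcel B∩Parcel C| = 0 (no overlap).
|Parcel A∩Parcel B∩Parcel C| = 0.
|Parcel A ∪ Parcel B ∪ Parcel C| = 61 − 4 + 0 = 57.00.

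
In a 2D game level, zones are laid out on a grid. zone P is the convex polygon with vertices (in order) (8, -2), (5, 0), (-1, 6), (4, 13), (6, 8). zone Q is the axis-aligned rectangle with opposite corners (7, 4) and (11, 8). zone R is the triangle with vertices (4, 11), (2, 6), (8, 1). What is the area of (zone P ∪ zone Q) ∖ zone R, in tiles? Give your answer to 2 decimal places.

56.22

|zone P ∪ zone Q| = 75.5.
|(zone P ∪ zone Q) ∩ zone R| = 19.28.
|(zone P ∪ zone Q) ∖ zone R| = 75.5 − 19.28 = 56.22.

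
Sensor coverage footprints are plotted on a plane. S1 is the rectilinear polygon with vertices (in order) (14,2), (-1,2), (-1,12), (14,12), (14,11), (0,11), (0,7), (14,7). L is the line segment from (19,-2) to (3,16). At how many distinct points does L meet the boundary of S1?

The segment meets the boundary at (6.556,12), (7.444,11), (11,7), (14,3.625).

4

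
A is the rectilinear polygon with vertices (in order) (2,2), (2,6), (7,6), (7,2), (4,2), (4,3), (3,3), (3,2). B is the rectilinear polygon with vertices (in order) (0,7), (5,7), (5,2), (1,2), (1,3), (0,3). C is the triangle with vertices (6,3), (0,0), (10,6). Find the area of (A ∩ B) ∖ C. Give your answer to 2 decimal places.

|A ∩ B| = 11.
|(A ∩ B) ∩ C| = 0.45.
|(A ∩ B) ∖ C| = 11 − 0.45 = 10.55.

10.55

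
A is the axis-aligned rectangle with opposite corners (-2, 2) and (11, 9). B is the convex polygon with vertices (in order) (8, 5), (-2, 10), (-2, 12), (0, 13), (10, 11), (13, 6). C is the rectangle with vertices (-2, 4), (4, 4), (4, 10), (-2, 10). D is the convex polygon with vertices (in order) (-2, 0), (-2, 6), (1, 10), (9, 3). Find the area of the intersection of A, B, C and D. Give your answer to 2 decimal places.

The intersection is the polygon with vertices (2.143,9), (4,7.375), (4,7), (0.182,8.909), (0.25,9).
By the shoelace formula its area is 2.48.

2.48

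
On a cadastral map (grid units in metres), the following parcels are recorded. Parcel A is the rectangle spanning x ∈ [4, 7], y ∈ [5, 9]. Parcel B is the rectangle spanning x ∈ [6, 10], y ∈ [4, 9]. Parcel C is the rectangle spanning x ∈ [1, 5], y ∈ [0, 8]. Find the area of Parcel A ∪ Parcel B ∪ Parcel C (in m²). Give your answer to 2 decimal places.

By inclusion–exclusion:
Individual areas: |Parcel A| = 12, |Parcel B| = 20, |Parcel C| = 32.
|Parcel A∩Parcel B|: x∈[6,7], y∈[5,9] → 1·4 = 4.
|Parcel A∩Parcel C|: x∈[4,5], y∈[5,8] → 1·3 = 3.
|Parcel B∩Parcel C| = 0 (no overlap).
|Parcel A∩Parcel B∩Parcel C| = 0.
|Parcel A ∪ Parcel B ∪ Parcel C| = 64 − 7 + 0 = 57.00.

57.00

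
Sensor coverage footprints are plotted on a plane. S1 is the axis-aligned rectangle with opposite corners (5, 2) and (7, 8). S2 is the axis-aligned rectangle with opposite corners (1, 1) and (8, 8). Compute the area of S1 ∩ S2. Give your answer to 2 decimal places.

12.00

|S1∩S2|: x∈[5,7], y∈[2,8] → 2·6 = 12.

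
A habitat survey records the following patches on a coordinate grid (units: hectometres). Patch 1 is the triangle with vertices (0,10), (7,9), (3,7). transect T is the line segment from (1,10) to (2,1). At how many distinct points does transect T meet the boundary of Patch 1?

The segment meets the boundary at (1.125,8.875), (1.016,9.855).

2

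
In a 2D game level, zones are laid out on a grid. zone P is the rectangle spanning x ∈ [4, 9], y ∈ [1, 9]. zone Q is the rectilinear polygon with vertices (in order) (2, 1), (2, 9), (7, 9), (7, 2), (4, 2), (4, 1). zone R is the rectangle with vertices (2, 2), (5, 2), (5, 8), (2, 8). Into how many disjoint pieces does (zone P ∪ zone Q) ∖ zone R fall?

1

(zone P ∪ zone Q) ∖ zone R is a single connected region.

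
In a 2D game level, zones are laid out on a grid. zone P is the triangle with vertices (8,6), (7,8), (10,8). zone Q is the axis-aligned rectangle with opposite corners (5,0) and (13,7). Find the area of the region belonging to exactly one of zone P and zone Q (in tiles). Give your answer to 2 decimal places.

57.50

|zone P| = 3, |zone Q| = 56, |zone P∩zone Q| = 0.75.
|zone P △ zone Q| = |zone P| + |zone Q| − 2·|zone P∩zone Q| = 3 + 56 − 1.5 = 57.50.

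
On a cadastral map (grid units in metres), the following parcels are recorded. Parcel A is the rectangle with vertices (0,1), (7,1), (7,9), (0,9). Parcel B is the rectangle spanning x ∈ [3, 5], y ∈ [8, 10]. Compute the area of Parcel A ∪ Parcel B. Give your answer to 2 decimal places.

58.00

By inclusion–exclusion:
Individual areas: |Parcel A| = 56, |Parcel B| = 4.
|Parcel A∩Parcel B|: x∈[3,5], y∈[8,9] → 2·1 = 2.
|Parcel A ∪ Parcel B| = 60 − 2 = 58.00.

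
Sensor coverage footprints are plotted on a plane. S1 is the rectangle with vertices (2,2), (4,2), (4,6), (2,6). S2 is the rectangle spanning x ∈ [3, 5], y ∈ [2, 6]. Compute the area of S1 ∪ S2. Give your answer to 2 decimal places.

12.00

By inclusion–exclusion:
Individual areas: |S1| = 8, |S2| = 8.
|S1∩S2|: x∈[3,4], y∈[2,6] → 1·4 = 4.
|S1 ∪ S2| = 16 − 4 = 12.00.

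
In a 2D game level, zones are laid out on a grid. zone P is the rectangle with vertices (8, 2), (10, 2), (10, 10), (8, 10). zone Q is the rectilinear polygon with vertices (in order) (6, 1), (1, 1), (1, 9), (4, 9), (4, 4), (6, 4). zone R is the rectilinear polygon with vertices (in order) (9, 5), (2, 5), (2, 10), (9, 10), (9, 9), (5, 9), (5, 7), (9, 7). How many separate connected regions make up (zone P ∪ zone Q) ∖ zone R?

2

(zone P ∪ zone Q) ∖ zone R splits into 2 disjoint pieces (area 13, area 22).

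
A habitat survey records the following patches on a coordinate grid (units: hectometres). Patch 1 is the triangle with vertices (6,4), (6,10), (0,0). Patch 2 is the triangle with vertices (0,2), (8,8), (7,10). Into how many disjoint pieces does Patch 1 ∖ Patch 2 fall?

Patch 1 ∖ Patch 2 splits into 2 disjoint pieces (area 11.3182, area 1.2468).

2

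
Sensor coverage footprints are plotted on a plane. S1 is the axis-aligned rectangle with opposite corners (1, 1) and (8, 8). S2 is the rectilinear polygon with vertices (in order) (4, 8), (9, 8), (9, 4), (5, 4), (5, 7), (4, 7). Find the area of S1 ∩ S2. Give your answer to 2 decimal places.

13.00

The intersection is the polygon with vertices (8,4), (5,4), (5,7), (4,7), (4,8), (8,8).
By the shoelace formula its area is 13.00.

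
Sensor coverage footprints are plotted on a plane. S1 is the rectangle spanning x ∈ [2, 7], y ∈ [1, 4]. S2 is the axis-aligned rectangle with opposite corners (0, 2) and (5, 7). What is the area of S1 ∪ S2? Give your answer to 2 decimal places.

By inclusion–exclusion:
Individual areas: |S1| = 15, |S2| = 25.
|S1∩S2|: x∈[2,5], y∈[2,4] → 3·2 = 6.
|S1 ∪ S2| = 40 − 6 = 34.00.

34.00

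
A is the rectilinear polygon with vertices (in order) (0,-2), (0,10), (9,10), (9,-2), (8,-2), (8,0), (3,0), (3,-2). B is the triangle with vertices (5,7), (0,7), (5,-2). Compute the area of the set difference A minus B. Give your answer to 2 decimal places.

76.61

|A| = 98, |A∩B| = 21.3889.
|A ∖ B| = |A| − |A∩B| = 98 − 21.3889 = 76.61.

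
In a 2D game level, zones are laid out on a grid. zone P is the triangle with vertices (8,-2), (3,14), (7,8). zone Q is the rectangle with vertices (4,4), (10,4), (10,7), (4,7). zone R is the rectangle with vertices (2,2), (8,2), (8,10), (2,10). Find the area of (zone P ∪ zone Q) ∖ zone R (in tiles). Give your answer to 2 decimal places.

|zone P ∪ zone Q| = 30.2188.
|(zone P ∪ zone Q) ∩ zone R| = 19.6854.
|(zone P ∪ zone Q) ∖ zone R| = 30.2188 − 19.6854 = 10.53.

10.53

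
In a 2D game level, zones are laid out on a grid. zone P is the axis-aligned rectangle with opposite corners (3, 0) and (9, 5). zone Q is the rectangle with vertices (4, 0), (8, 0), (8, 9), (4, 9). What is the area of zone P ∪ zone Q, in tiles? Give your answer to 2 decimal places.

By inclusion–exclusion:
Individual areas: |zone P| = 30, |zone Q| = 36.
|zone P∩zone Q|: x∈[4,8], y∈[0,5] → 4·5 = 20.
|zone P ∪ zone Q| = 66 − 20 = 46.00.

46.00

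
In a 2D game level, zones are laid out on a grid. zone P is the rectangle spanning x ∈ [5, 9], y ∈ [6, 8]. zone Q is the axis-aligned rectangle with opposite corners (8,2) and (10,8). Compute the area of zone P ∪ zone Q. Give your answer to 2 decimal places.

18.00

By inclusion–exclusion:
Individual areas: |zone P| = 8, |zone Q| = 12.
|zone P∩zone Q|: x∈[8,9], y∈[6,8] → 1·2 = 2.
|zone P ∪ zone Q| = 20 − 2 = 18.00.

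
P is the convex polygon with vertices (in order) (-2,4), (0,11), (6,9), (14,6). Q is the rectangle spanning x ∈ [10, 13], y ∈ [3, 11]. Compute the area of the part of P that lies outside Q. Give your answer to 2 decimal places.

51.25

|P| = 55, |P∩Q| = 3.75.
|P ∖ Q| = |P| − |P∩Q| = 55 − 3.75 = 51.25.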